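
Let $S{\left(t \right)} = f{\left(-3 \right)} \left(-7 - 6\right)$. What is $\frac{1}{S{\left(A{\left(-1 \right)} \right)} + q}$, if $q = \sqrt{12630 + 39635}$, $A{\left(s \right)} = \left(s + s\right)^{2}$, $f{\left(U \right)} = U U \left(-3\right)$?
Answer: $\frac{351}{70936} - \frac{\sqrt{52265}}{70936} \approx 0.0017253$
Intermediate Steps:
$f{\left(U \right)} = - 3 U^{2}$ ($f{\left(U \right)} = U^{2} \left(-3\right) = - 3 U^{2}$)
$A{\left(s \right)} = 4 s^{2}$ ($A{\left(s \right)} = \left(2 s\right)^{2} = 4 s^{2}$)
$S{\left(t \right)} = 351$ ($S{\left(t \right)} = - 3 \left(-3\right)^{2} \left(-7 - 6\right) = \left(-3\right) 9 \left(-13\right) = \left(-27\right) \left(-13\right) = 351$)
$q = \sqrt{52265} \approx 228.62$
$\frac{1}{S{\left(A{\left(-1 \right)} \right)} + q} = \frac{1}{351 + \sqrt{52265}}$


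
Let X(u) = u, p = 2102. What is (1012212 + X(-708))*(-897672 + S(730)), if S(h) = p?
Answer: -905872637280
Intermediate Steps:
S(h) = 2102
(1012212 + X(-708))*(-897672 + S(730)) = (1012212 - 708)*(-897672 + 2102) = 1011504*(-895570) = -905872637280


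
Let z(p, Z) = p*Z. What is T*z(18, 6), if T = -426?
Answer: -46008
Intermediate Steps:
z(p, Z) = Z*p
T*z(18, 6) = -2556*18 = -426*108 = -46008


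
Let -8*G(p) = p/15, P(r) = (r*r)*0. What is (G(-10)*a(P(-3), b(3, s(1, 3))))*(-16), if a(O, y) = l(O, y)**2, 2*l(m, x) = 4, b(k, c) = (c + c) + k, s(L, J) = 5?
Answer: -16/3 ≈ -5.3333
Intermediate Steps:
b(k, c) = k + 2*c (b(k, c) = 2*c + k = k + 2*c)
l(m, x) = 2 (l(m, x) = (1/2)*4 = 2)
P(r) = 0 (P(r) = r**2*0 = 0)
a(O, y) = 4 (a(O, y) = 2**2 = 4)
G(p) = -p/120 (G(p) = -p/(8*15) = -p/120)
(G(-10)*a(P(-3), b(3, s(1, 3))))*(-16) = (-1/120*(-10)*4)*(-16) = ((1/12)*4)*(-16) = (1/3)*(-16) = -16/3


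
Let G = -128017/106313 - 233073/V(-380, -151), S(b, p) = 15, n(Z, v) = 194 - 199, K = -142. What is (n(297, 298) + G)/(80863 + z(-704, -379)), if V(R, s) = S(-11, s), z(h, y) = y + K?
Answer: -8262861193/42706995230 ≈ -0.19348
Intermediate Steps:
z(h, y) = -142 + y (z(h, y) = y - 142 = -142 + y)
n(Z, v) = -5
V(R, s) = 15
G = -8260203368/531565 (G = -128017/106313 - 233073/15 = -128017*1/106313 - 233073*1/15 = -128017/106313 - 77691/5 = -8260203368/531565 ≈ -15539.)
(n(297, 298) + G)/(80863 + z(-704, -379)) = (-5 - 8260203368/531565)/(80863 + (-142 - 379)) = -8262861193/(531565*(80863 - 521)) = -8262861193/531565/80342 = -8262861193/531565*1/80342 = -8262861193/42706995230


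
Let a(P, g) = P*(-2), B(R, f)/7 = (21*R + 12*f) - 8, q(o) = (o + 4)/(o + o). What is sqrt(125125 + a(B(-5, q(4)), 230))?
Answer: sqrt(126539) ≈ 355.72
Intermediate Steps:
q(o) = (4 + o)/(2*o) (q(o) = (4 + o)/((2*o)) = (4 + o)*(1/(2*o)) = (4 + o)/(2*o))
B(R, f) = -56 + 84*f + 147*R (B(R, f) = 7*((21*R + 12*f) - 8) = 7*((12*f + 21*R) - 8) = 7*(-8 + 12*f + 21*R) = -56 + 84*f + 147*R)
a(P, g) = -2*P
sqrt(125125 + a(B(-5, q(4)), 230)) = sqrt(125125 - 2*(-56 + 84*((1/2)*(4 + 4)/4) + 147*(-5))) = sqrt(125125 - 2*(-56 + 84*((1/2)*(1/4)*8) - 735)) = sqrt(125125 - 2*(-56 + 84*1 - 735)) = sqrt(125125 - 2*(-56 + 84 - 735)) = sqrt(125125 - 2*(-707)) = sqrt(125125 + 1414) = sqrt(126539)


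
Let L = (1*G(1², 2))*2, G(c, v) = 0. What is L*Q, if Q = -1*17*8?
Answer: 0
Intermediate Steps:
L = 0 (L = (1*0)*2 = 0*2 = 0)
Q = -136 (Q = -17*8 = -136)
L*Q = 0*(-136) = 0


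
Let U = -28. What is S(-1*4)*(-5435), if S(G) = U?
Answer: 152180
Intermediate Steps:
S(G) = -28
S(-1*4)*(-5435) = -28*(-5435) = 152180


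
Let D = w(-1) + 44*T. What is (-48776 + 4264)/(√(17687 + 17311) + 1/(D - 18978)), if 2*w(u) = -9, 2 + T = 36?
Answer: -1556718176/21403214646769 - 27221552384624*√34998/21403214646769 ≈ -237.93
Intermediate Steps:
T = 34 (T = -2 + 36 = 34)
w(u) = -9/2 (w(u) = (½)*(-9) = -9/2)
D = 2983/2 (D = -9/2 + 44*34 = -9/2 + 1496 = 2983/2 ≈ 1491.5)
(-48776 + 4264)/(√(17687 + 17311) + 1/(D - 18978)) = (-48776 + 4264)/(√(17687 + 17311) + 1/(2983/2 - 18978)) = -44512/(√34998 + 1/(-34973/2)) = -44512/(√34998 - 2/34973) = -44512/(-2/34973 + √34998)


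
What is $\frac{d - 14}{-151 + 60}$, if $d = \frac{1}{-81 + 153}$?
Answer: $\frac{1007}{6552} \approx 0.15369$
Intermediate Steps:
$d = \frac{1}{72} \approx 0.013889$
$\frac{d - 14}{-151 + 60} = \frac{\frac{1}{72} - 14}{-151 + 60} = \frac{1}{-91} \left(- \frac{1007}{72}\right) = \left(- \frac{1}{91}\right) \left(- \frac{1007}{72}\right) = \frac{1007}{6552}$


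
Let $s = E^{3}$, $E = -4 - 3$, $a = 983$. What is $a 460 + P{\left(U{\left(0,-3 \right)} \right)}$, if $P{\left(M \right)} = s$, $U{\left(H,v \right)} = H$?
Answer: $451837$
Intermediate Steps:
$E = -7$ ($E = -4 - 3 = -7$)
$s = -343$ ($s = \left(-7\right)^{3} = -343$)
$P{\left(M \right)} = -343$
$a 460 + P{\left(U{\left(0,-3 \right)} \right)} = 983 \cdot 460 - 343 = 452180 - 343 = 451837$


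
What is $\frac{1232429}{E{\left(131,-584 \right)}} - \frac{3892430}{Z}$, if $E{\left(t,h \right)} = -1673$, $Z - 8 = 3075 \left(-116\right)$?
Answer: $- \frac{30934680677}{42624694} \approx -725.75$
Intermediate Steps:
$Z = -356692$ ($Z = 8 + 3075 \left(-116\right) = 8 - 356700 = -356692$)
$\frac{1232429}{E{\left(131,-584 \right)}} - \frac{3892430}{Z} = \frac{1232429}{-1673} - \frac{3892430}{-356692} = 1232429 \left(- \frac{1}{1673}\right) - - \frac{1946215}{178346} = - \frac{1232429}{1673} + \frac{1946215}{178346} = - \frac{30934680677}{42624694}$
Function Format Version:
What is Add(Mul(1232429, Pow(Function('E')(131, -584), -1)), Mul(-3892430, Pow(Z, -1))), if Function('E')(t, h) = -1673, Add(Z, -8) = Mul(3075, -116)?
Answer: Rational(-30934680677, 42624694) ≈ -725.75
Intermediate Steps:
Z = -356692 (Z = Add(8, Mul(3075, -116)) = Add(8, -356700) = -356692)
Add(Mul(1232429, Pow(Function('E')(131, -584), -1)), Mul(-3892430, Pow(Z, -1))) = Add(Mul(1232429, Pow(-1673, -1)), Mul(-3892430, Pow(-356692, -1))) = Add(Mul(1232429, Rational(-1, 1673)), Mul(-3892430, Rational(-1, 356692))) = Add(Rational(-1232429, 1673), Rational(1946215, 178346)) = Rational(-30934680677, 42624694)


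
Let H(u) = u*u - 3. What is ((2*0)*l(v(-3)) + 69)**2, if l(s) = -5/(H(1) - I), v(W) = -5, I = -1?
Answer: 4761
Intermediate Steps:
H(u) = -3 + u**2 (H(u) = u**2 - 3 = -3 + u**2)
l(s) = 5 (l(s) = -5/((-3 + 1**2) - 1*(-1)) = -5/((-3 + 1) + 1) = -5/(-2 + 1) = -5/(-1) = -5*(-1) = 5)
((2*0)*l(v(-3)) + 69)**2 = ((2*0)*5 + 69)**2 = (0*5 + 69)**2 = (0 + 69)**2 = 69**2 = 4761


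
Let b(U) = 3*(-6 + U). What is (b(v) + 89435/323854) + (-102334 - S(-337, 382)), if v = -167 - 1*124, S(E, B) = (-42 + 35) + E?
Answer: -33318333939/323854 ≈ -1.0288e+5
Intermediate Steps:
S(E, B) = -7 + E
v = -291 (v = -167 - 124 = -291)
b(U) = -18 + 3*U
(b(v) + 89435/323854) + (-102334 - S(-337, 382)) = ((-18 + 3*(-291)) + 89435/323854) + (-102334 - (-7 - 337)) = ((-18 - 873) + 89435*(1/323854)) + (-102334 - 1*(-344)) = (-891 + 89435/323854) + (-102334 + 344) = -288464479/323854 - 101990 = -33318333939/323854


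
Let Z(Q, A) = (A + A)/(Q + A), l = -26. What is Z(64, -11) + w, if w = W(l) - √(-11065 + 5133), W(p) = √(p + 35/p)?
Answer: -22/53 - 2*I*√1483 + 3*I*√2054/26 ≈ -0.41509 - 71.79*I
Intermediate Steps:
Z(Q, A) = 2*A/(A + Q) (Z(Q, A) = (2*A)/(A + Q) = 2*A/(A + Q))
w = -2*I*√1483 + 3*I*√2054/26 (w = √(-26 + 35/(-26)) - √(-11065 + 5133) = √(-26 + 35*(-1/26)) - √(-5932) = √(-26 - 35/26) - 2*I*√1483 = √(-711/26) - 2*I*√1483 = 3*I*√2054/26 - 2*I*√1483 = -2*I*√1483 + 3*I*√2054/26 ≈ -71.79*I)
Z(64, -11) + w = 2*(-11)/(-11 + 64) + I*(-52*√1483 + 3*√2054)/26 = 2*(-11)/53 + I*(-52*√1483 + 3*√2054)/26 = 2*(-11)*(1/53) + I*(-52*√1483 + 3*√2054)/26 = -22/53 + I*(-52*√1483 + 3*√2054)/26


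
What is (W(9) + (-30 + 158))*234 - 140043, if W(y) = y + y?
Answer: -105879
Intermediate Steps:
W(y) = 2*y
(W(9) + (-30 + 158))*234 - 140043 = (2*9 + (-30 + 158))*234 - 140043 = (18 + 128)*234 - 140043 = 146*234 - 140043 = 34164 - 140043 = -105879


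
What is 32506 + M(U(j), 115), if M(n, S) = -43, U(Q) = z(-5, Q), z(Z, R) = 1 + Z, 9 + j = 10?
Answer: 32463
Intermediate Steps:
j = 1 (j = -9 + 10 = 1)
U(Q) = -4 (U(Q) = 1 - 5 = -4)
32506 + M(U(j), 115) = 32506 - 43 = 32463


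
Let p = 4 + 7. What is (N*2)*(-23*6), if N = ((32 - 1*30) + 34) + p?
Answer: -12972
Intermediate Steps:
p = 11
N = 47 (N = ((32 - 1*30) + 34) + 11 = ((32 - 30) + 34) + 11 = (2 + 34) + 11 = 36 + 11 = 47)
(N*2)*(-23*6) = (47*2)*(-23*6) = 94*(-138) = -12972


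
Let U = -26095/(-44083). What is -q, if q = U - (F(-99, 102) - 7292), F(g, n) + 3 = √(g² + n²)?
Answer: -321611580/44083 + 3*√2245 ≈ -7153.4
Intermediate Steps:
F(g, n) = -3 + √(g² + n²)
U = 26095/44083 (U = -26095*(-1/44083) = 26095/44083 ≈ 0.59195)
q = 321611580/44083 - 3*√2245 (q = 26095/44083 - ((-3 + √((-99)² + 102²)) - 7292) = 26095/44083 - ((-3 + √(9801 + 10404)) - 7292) = 26095/44083 - ((-3 + √20205) - 7292) = 26095/44083 - ((-3 + 3*√2245) - 7292) = 26095/44083 - (-7295 + 3*√2245) = 26095/44083 + (7295 - 3*√2245) = 321611580/44083 - 3*√2245 ≈ 7153.4)
-q = -(321611580/44083 - 3*√2245) = -321611580/44083 + 3*√2245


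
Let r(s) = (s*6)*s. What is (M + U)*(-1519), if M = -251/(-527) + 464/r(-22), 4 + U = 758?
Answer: -7073769017/6171 ≈ -1.1463e+6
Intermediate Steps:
U = 754 (U = -4 + 758 = 754)
r(s) = 6*s² (r(s) = (6*s)*s = 6*s²)
M = 121679/191301 (M = -251/(-527) + 464/((6*(-22)²)) = -251*(-1/527) + 464/((6*484)) = 251/527 + 464/2904 = 251/527 + 464*(1/2904) = 251/527 + 58/363 = 121679/191301 ≈ 0.63606)
(M + U)*(-1519) = (121679/191301 + 754)*(-1519) = (144362633/191301)*(-1519) = -7073769017/6171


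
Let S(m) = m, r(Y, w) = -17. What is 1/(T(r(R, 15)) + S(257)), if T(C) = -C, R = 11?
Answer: 1/274 ≈ 0.0036496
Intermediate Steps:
1/(T(r(R, 15)) + S(257)) = 1/(-1*(-17) + 257) = 1/(17 + 257) = 1/274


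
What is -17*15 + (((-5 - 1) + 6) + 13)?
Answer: -242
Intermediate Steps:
-17*15 + (((-5 - 1) + 6) + 13) = -255 + ((-6 + 6) + 13) = -255 + (0 + 13) = -255 + 13 = -242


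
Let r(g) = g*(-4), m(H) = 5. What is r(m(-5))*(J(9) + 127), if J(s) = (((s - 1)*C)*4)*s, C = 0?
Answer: -2540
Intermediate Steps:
J(s) = 0 (J(s) = (((s - 1)*0)*4)*s = (((-1 + s)*0)*4)*s = (0*4)*s = 0*s = 0)
r(g) = -4*g
r(m(-5))*(J(9) + 127) = (-4*5)*(0 + 127) = -20*127 = -2540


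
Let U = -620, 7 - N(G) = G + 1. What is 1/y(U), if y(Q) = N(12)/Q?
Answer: 310/3 ≈ 103.33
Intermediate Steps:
N(G) = 6 - G (N(G) = 7 - (G + 1) = 7 - (1 + G) = 7 + (-1 - G) = 6 - G)
y(Q) = -6/Q (y(Q) = (6 - 1*12)/Q = (6 - 12)/Q = -6/Q)
1/y(U) = 1/(-6/(-620)) = 1/(-6*(-1/620)) = 1/(3/310) = 310/3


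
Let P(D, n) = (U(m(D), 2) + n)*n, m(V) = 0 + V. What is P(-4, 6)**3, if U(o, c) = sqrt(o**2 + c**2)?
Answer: 124416 + 55296*sqrt(5) ≈ 2.4806e+5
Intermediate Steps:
m(V) = V
U(o, c) = sqrt(c**2 + o**2)
P(D, n) = n*(n + sqrt(4 + D**2)) (P(D, n) = (sqrt(2**2 + D**2) + n)*n = (sqrt(4 + D**2) + n)*n = (n + sqrt(4 + D**2))*n = n*(n + sqrt(4 + D**2)))
P(-4, 6)**3 = (6*(6 + sqrt(4 + (-4)**2)))**3 = (6*(6 + sqrt(4 + 16)))**3 = (6*(6 + sqrt(20)))**3 = (6*(6 + 2*sqrt(5)))**3 = (36 + 12*sqrt(5))**3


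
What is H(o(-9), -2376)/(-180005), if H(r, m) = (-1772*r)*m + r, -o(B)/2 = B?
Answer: -75784914/180005 ≈ -421.02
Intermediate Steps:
o(B) = -2*B
H(r, m) = r - 1772*m*r (H(r, m) = -1772*m*r + r = r - 1772*m*r)
H(o(-9), -2376)/(-180005) = ((-2*(-9))*(1 - 1772*(-2376)))/(-180005) = (18*(1 + 4210272))*(-1/180005) = (18*4210273)*(-1/180005) = 75784914*(-1/180005) = -75784914/180005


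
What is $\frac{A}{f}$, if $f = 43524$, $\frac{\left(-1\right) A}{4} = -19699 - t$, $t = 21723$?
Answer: $\frac{41422}{10881} \approx 3.8068$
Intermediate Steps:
$A = 165688$ ($A = - 4 \left(-19699 - 21723\right) = \left(-4\right) \left(-41422\right) = 165688$)
$\frac{A}{f} = \frac{165688}{43524} = 165688 \cdot \frac{1}{43524} = \frac{41422}{10881}$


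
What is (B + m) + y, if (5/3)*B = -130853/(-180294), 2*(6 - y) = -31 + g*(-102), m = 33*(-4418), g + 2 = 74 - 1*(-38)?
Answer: -21058649386/150245 ≈ -1.4016e+5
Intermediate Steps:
g = 110 (g = -2 + (74 - 1*(-38)) = -2 + (74 + 38) = -2 + 112 = 110)
m = -145794
y = 11263/2 (y = 6 - (-31 + 110*(-102))/2 = 6 - (-31 - 11220)/2 = 6 - ½*(-11251) = 6 + 11251/2 = 11263/2 ≈ 5631.5)
B = 130853/300490 (B = 3*(-130853/(-180294))/5 = 3*(-130853*(-1/180294))/5 = (⅗)*(130853/180294) = 130853/300490 ≈ 0.43547)
(B + m) + y = (130853/300490 - 145794) + 11263/2 = -43809508207/300490 + 11263/2 = -21058649386/150245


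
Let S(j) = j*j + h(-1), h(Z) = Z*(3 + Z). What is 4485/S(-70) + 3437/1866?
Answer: 6300859/2284917 ≈ 2.7576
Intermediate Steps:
S(j) = -2 + j² (S(j) = j*j - (3 - 1) = j² - 1*2 = j² - 2 = -2 + j²)
4485/S(-70) + 3437/1866 = 4485/(-2 + (-70)²) + 3437/1866 = 4485/(-2 + 4900) + 3437*(1/1866) = 4485/4898 + 3437/1866 = 6300859/2284917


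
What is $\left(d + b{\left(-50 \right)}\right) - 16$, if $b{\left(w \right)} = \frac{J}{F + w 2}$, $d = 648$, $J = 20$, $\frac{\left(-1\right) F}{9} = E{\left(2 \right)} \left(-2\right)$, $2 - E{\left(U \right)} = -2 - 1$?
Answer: $630$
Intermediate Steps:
$E{\left(U \right)} = 5$ ($E{\left(U \right)} = 2 - \left(-2 - 1\right) = 2 - -3 = 2 + 3 = 5$)
$F = 90$ ($F = - 9 \cdot 5 \left(-2\right) = \left(-9\right) \left(-10\right) = 90$)
$b{\left(w \right)} = \frac{20}{90 + 2 w}$ ($b{\left(w \right)} = \frac{20}{90 + w 2} = \frac{20}{90 + 2 w}$)
$\left(d + b{\left(-50 \right)}\right) - 16 = \left(648 + \frac{10}{45 - 50}\right) - 16 = \left(648 + \frac{10}{-5}\right) - 16 = \left(648 + 10 \left(- \frac{1}{5}\right)\right) - 16 = \left(648 - 2\right) - 16 = 646 - 16 = 630$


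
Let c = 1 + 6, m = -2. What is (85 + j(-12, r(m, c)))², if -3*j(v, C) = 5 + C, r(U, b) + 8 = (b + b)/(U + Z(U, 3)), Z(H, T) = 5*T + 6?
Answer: 23892544/3249 ≈ 7353.8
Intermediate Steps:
c = 7
Z(H, T) = 6 + 5*T
r(U, b) = -8 + 2*b/(21 + U) (r(U, b) = -8 + (b + b)/(U + (6 + 5*3)) = -8 + (2*b)/(U + (6 + 15)) = -8 + (2*b)/(U + 21) = -8 + (2*b)/(21 + U) = -8 + 2*b/(21 + U))
j(v, C) = -5/3 - C/3 (j(v, C) = -(5 + C)/3 = -5/3 - C/3)
(85 + j(-12, r(m, c)))² = (85 + (-5/3 - 2*(-84 + 7 - 4*(-2))/(3*(21 - 2))))² = (85 + (-5/3 - 2*(-84 + 7 + 8)/(3*19)))² = (85 + (-5/3 - 2*(-69)/(3*19)))² = (85 + (-5/3 - ⅓*(-138/19)))² = (85 + (-5/3 + 46/19))² = (85 + 43/57)² = (4888/57)² = 23892544/3249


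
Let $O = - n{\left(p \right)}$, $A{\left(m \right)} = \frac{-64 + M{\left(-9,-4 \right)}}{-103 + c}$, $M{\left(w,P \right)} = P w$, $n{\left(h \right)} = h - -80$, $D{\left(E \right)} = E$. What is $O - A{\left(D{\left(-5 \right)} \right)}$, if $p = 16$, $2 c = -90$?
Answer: $- \frac{3559}{37} \approx -96.189$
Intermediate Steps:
$c = -45$ ($c = \frac{1}{2} \left(-90\right) = -45$)
$n{\left(h \right)} = 80 + h$ ($n{\left(h \right)} = h + 80 = 80 + h$)
$A{\left(m \right)} = \frac{7}{37}$ ($A{\left(m \right)} = \frac{-64 - -36}{-103 - 45} = \frac{-64 + 36}{-148} = \left(-28\right) \left(- \frac{1}{148}\right) = \frac{7}{37}$)
$O = -96$ ($O = - (80 + 16) = \left(-1\right) 96 = -96$)
$O - A{\left(D{\left(-5 \right)} \right)} = -96 - \frac{7}{37} = - \frac{3559}{37}$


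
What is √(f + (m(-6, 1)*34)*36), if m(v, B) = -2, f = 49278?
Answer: √46830 ≈ 216.40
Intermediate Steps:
√(f + (m(-6, 1)*34)*36) = √(49278 - 2*34*36) = √(49278 - 68*36) = √(49278 - 2448) = √46830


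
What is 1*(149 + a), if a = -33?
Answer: 116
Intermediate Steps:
1*(149 + a) = 1*(149 - 33) = 1*116 = 116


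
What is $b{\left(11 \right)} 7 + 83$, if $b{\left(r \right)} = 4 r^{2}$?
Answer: $3471$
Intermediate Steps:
$b{\left(11 \right)} 7 + 83 = 4 \cdot 11^{2} \cdot 7 + 83 = 4 \cdot 121 \cdot 7 + 83 = 484 \cdot 7 + 83 = 3388 + 83 = 3471$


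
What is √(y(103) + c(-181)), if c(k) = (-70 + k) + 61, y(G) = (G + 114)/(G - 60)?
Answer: I*√341979/43 ≈ 13.6*I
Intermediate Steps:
y(G) = (114 + G)/(-60 + G)
c(k) = -9 + k
√(y(103) + c(-181)) = √((114 + 103)/(-60 + 103) + (-9 - 181)) = √(217/43 - 190) = √(-7953/43) = I*√341979/43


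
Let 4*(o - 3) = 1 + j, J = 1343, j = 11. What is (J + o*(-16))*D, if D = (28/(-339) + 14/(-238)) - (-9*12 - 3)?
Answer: 796680866/5763 ≈ 1.3824e+5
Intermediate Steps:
o = 6 (o = 3 + (1 + 11)/4 = 3 + (¼)*12 = 3 + 3 = 6)
D = 638878/5763 (D = (28*(-1/339) + 14*(-1/238)) - (-108 - 3) = (-28/339 - 1/17) - 1*(-111) = -815/5763 + 111 = 638878/5763 ≈ 110.86)
(J + o*(-16))*D = (1343 + 6*(-16))*(638878/5763) = (1343 - 96)*(638878/5763) = 1247*(638878/5763) = 796680866/5763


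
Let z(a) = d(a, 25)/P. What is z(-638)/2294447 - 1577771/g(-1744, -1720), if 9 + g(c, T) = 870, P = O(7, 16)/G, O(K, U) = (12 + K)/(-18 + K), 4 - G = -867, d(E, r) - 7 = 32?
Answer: -68782448535502/37534858473 ≈ -1832.5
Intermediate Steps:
d(E, r) = 39 (d(E, r) = 7 + 32 = 39)
G = 871 (G = 4 - 1*(-867) = 4 + 867 = 871)
O(K, U) = (12 + K)/(-18 + K)
P = -19/9581 (P = ((12 + 7)/(-18 + 7))/871 = (19/(-11))*(1/871) = -1/11*19*(1/871) = -19/11*1/871 = -19/9581 ≈ -0.0019831)
g(c, T) = 861 (g(c, T) = -9 + 870 = 861)
z(a) = -373659/19 (z(a) = 39/(-19/9581) = 39*(-9581/19) = -373659/19)
z(-638)/2294447 - 1577771/g(-1744, -1720) = -373659/19/2294447 - 1577771/861 = -373659/19*1/2294447 - 1577771*1/861 = -373659/43594493 - 1577771/861 = -68782448535502/37534858473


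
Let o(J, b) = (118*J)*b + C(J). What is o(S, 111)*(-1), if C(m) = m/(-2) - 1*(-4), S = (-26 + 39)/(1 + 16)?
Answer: -340671/34 ≈ -10020.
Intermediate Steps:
S = 13/17 ≈ 0.76471
C(m) = 4 - m/2 (C(m) = m*(-1/2) + 4 = -m/2 + 4 = 4 - m/2)
o(J, b) = 4 - J/2 + 118*J*b (o(J, b) = (118*J)*b + (4 - J/2) = 118*J*b + (4 - J/2) = 4 - J/2 + 118*J*b)
o(S, 111)*(-1) = (4 - 1/2*13/17 + 118*(13/17)*111)*(-1) = (4 - 13/34 + 170274/17)*(-1) = (340671/34)*(-1) = -340671/34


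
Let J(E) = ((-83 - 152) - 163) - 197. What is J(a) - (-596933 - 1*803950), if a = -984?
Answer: 1400288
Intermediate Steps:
J(E) = -595 (J(E) = (-235 - 163) - 197 = -398 - 197 = -595)
J(a) - (-596933 - 1*803950) = -595 - (-596933 - 1*803950) = -595 - (-596933 - 803950) = -595 - 1*(-1400883) = -595 + 1400883 = 1400288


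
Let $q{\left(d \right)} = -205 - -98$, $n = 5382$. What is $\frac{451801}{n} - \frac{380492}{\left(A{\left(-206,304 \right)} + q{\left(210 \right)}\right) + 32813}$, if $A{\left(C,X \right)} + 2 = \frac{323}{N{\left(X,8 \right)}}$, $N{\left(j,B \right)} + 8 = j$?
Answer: $\frac{3767601951883}{52101565074} \approx 72.313$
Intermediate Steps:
$N{\left(j,B \right)} = -8 + j$
$q{\left(d \right)} = -107$ ($q{\left(d \right)} = -205 + 98 = -107$)
$A{\left(C,X \right)} = -2 + \frac{323}{-8 + X}$
$\frac{451801}{n} - \frac{380492}{\left(A{\left(-206,304 \right)} + q{\left(210 \right)}\right) + 32813} = \frac{451801}{5382} - \frac{380492}{\left(\frac{339 - 608}{-8 + 304} - 107\right) + 32813} = 451801 \cdot \frac{1}{5382} - \frac{380492}{\left(\frac{339 - 608}{296} - 107\right) + 32813} = \frac{451801}{5382} - \frac{380492}{\left(\frac{1}{296} \left(-269\right) - 107\right) + 32813} = \frac{451801}{5382} - \frac{380492}{\left(- \frac{269}{296} - 107\right) + 32813} = \frac{451801}{5382} - \frac{380492}{- \frac{31941}{296} + 32813} = \frac{451801}{5382} - \frac{380492}{\frac{9680707}{296}} = \frac{451801}{5382} - \frac{112625632}{9680707} = \frac{3767601951883}{52101565074}$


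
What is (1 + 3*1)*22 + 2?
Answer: 90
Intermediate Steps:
(1 + 3*1)*22 + 2 = (1 + 3)*22 + 2 = 4*22 + 2 = 88 + 2 = 90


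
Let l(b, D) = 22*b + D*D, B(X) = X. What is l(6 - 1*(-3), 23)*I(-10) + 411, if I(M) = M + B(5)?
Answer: -3224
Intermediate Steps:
l(b, D) = D**2 + 22*b (l(b, D) = 22*b + D**2 = D**2 + 22*b)
I(M) = 5 + M (I(M) = M + 5 = 5 + M)
l(6 - 1*(-3), 23)*I(-10) + 411 = (23**2 + 22*(6 - 1*(-3)))*(5 - 10) + 411 = (529 + 22*(6 + 3))*(-5) + 411 = (529 + 22*9)*(-5) + 411 = (529 + 198)*(-5) + 411 = 727*(-5) + 411 = -3635 + 411 = -3224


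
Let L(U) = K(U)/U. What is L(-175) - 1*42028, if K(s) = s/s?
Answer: -7354901/175 ≈ -42028.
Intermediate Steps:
K(s) = 1
L(U) = 1/U
L(-175) - 1*42028 = 1/(-175) - 1*42028 = -1/175 - 42028 = -7354901/175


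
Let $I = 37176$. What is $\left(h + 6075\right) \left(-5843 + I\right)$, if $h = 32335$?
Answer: $1203500530$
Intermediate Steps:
$\left(h + 6075\right) \left(-5843 + I\right) = \left(32335 + 6075\right) \left(-5843 + 37176\right) = 38410 \cdot 31333 = 1203500530$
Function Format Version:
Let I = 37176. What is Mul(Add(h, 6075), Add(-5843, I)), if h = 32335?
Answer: 1203500530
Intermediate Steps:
Mul(Add(h, 6075), Add(-5843, I)) = Mul(Add(32335, 6075), Add(-5843, 37176)) = Mul(38410, 31333) = 1203500530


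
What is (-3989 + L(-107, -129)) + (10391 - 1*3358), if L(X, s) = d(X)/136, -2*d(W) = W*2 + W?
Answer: 828289/272 ≈ 3045.2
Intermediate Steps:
d(W) = -3*W/2 (d(W) = -(W*2 + W)/2 = -(2*W + W)/2 = -3*W/2)
L(X, s) = -3*X/272 (L(X, s) = -3*X/2/136 = -3*X/2*(1/136) = -3*X/272)
(-3989 + L(-107, -129)) + (10391 - 1*3358) = (-3989 - 3/272*(-107)) + (10391 - 1*3358) = (-3989 + 321/272) + (10391 - 3358) = -1084687/272 + 7033 = 828289/272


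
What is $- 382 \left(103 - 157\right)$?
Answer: $20628$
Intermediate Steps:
$- 382 \left(103 - 157\right) = \left(-382\right) \left(-54\right) = 20628$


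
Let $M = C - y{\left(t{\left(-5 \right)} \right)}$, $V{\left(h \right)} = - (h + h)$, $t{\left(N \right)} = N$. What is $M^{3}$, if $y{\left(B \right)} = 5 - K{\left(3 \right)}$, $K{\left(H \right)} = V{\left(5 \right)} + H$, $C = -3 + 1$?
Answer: $-2744$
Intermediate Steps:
$V{\left(h \right)} = - 2 h$
$C = -2$
$K{\left(H \right)} = -10 + H$ ($K{\left(H \right)} = \left(-2\right) 5 + H = -10 + H$)
$y{\left(B \right)} = 12$ ($y{\left(B \right)} = 5 - \left(-10 + 3\right) = 5 - -7 = 5 + 7 = 12$)
$M = -14$ ($M = -2 - 12 = -14$)
$M^{3} = \left(-14\right)^{3} = -2744$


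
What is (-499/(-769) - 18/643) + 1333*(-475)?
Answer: -313083835710/494467 ≈ -6.3317e+5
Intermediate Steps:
(-499/(-769) - 18/643) + 1333*(-475) = (-499*(-1/769) - 18*1/643) - 633175 = (499/769 - 18/643) - 633175 = 307015/494467 - 633175 = -313083835710/494467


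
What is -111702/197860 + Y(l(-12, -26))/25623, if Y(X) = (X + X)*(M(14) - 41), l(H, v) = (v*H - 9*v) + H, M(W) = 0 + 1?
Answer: -145060507/64997010 ≈ -2.2318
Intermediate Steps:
M(W) = 1
l(H, v) = H - 9*v + H*v (l(H, v) = (H*v - 9*v) + H = (-9*v + H*v) + H = H - 9*v + H*v)
Y(X) = -80*X (Y(X) = (X + X)*(1 - 41) = (2*X)*(-40) = -80*X)
-111702/197860 + Y(l(-12, -26))/25623 = -111702/197860 - 80*(-12 - 9*(-26) - 12*(-26))/25623 = -111702*1/197860 - 80*(-12 + 234 + 312)*(1/25623) = -55851/98930 - 80*534*(1/25623) = -55851/98930 - 42720*1/25623 = -55851/98930 - 14240/8541 = -145060507/64997010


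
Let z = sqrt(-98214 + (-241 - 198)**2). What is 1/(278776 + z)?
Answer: 278776/77715963669 - sqrt(94507)/77715963669 ≈ 3.5832e-6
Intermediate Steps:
z = sqrt(94507) (z = sqrt(-98214 + (-439)**2) = sqrt(-98214 + 192721) = sqrt(94507) ≈ 307.42)
1/(278776 + z) = 1/(278776 + sqrt(94507))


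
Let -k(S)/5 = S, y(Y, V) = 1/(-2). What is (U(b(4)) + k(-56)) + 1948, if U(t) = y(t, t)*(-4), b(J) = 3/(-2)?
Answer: 2230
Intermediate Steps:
y(Y, V) = -½
b(J) = -3/2 (b(J) = 3*(-½) = -3/2)
k(S) = -5*S
U(t) = 2 (U(t) = -½*(-4) = 2)
(U(b(4)) + k(-56)) + 1948 = (2 - 5*(-56)) + 1948 = (2 + 280) + 1948 = 282 + 1948 = 2230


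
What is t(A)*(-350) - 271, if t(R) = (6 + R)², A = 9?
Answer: -79021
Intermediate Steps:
t(A)*(-350) - 271 = (6 + 9)²*(-350) - 271 = 15²*(-350) - 271 = 225*(-350) - 271 = -78750 - 271 = -79021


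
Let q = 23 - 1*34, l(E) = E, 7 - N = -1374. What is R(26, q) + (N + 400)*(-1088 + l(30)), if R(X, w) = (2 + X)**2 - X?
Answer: -1883540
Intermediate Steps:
N = 1381 (N = 7 - 1*(-1374) = 7 + 1374 = 1381)
q = -11 (q = 23 - 34 = -11)
R(26, q) + (N + 400)*(-1088 + l(30)) = ((2 + 26)**2 - 1*26) + (1381 + 400)*(-1088 + 30) = (28**2 - 26) + 1781*(-1058) = (784 - 26) - 1884298 = 758 - 1884298 = -1883540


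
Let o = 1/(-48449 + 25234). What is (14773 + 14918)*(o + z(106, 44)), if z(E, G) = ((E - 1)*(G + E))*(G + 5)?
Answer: 531949189009059/23215 ≈ 2.2914e+10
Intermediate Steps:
z(E, G) = (-1 + E)*(5 + G)*(E + G) (z(E, G) = ((-1 + E)*(E + G))*(5 + G) = (-1 + E)*(5 + G)*(E + G))
o = -1/23215 (o = 1/(-23215) = -1/23215 ≈ -4.3076e-5)
(14773 + 14918)*(o + z(106, 44)) = (14773 + 14918)*(-1/23215 + (-1*44² - 5*106 - 5*44 + 5*106² + 106*44² + 44*106² + 4*106*44)) = 29691*(-1/23215 + (-1*1936 - 530 - 220 + 5*11236 + 106*1936 + 44*11236 + 18656)) = 29691*(-1/23215 + (-1936 - 530 - 220 + 56180 + 205216 + 494384 + 18656)) = 29691*(-1/23215 + 771750) = 29691*(17916176249/23215) = 531949189009059/23215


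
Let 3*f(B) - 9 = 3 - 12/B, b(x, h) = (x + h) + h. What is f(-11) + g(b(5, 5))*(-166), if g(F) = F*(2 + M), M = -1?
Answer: -27342/11 ≈ -2485.6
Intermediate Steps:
b(x, h) = x + 2*h (b(x, h) = (h + x) + h = x + 2*h)
f(B) = 4 - 4/B (f(B) = 3 + (3 - 12/B)/3 = 3 + (1 - 4/B) = 4 - 4/B)
g(F) = F (g(F) = F*(2 - 1) = F*1 = F)
f(-11) + g(b(5, 5))*(-166) = (4 - 4/(-11)) + (5 + 2*5)*(-166) = (4 - 4*(-1/11)) + (5 + 10)*(-166) = (4 + 4/11) + 15*(-166) = 48/11 - 2490 = -27342/11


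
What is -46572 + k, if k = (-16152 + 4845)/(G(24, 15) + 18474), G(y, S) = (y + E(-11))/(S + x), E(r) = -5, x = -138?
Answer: -105826154637/2272283 ≈ -46573.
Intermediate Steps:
G(y, S) = (-5 + y)/(-138 + S) (G(y, S) = (y - 5)/(S - 138) = (-5 + y)/(-138 + S))
k = -1390761/2272283 (k = (-16152 + 4845)/((-5 + 24)/(-138 + 15) + 18474) = -11307/(19/(-123) + 18474) = -11307/(-1/123*19 + 18474) = -11307/(-19/123 + 18474) = -11307/2272283/123 = -11307*123/2272283 = -1390761/2272283 ≈ -0.61205)
-46572 + k = -46572 - 1390761/2272283 = -105826154637/2272283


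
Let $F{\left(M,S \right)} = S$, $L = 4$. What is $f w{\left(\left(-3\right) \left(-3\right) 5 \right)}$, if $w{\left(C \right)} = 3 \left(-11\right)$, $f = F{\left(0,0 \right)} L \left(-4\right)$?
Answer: $0$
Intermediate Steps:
$f = 0$ ($f = 0 \cdot 4 \left(-4\right) = 0 \left(-4\right) = 0$)
$w{\left(C \right)} = -33$
$f w{\left(\left(-3\right) \left(-3\right) 5 \right)} = 0 \left(-33\right) = 0$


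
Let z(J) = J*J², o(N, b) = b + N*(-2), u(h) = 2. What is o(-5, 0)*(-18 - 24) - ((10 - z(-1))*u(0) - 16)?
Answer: -426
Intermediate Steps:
o(N, b) = b - 2*N
z(J) = J³
o(-5, 0)*(-18 - 24) - ((10 - z(-1))*u(0) - 16) = (0 - 2*(-5))*(-18 - 24) - ((10 - 1*(-1)³)*2 - 16) = (0 + 10)*(-42) - ((10 - 1*(-1))*2 - 16) = 10*(-42) - ((10 + 1)*2 - 16) = -420 - (11*2 - 16) = -420 - (22 - 16) = -420 - 1*6 = -420 - 6 = -426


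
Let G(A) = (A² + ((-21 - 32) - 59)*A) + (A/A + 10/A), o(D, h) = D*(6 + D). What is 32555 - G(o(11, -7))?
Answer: 3464913/187 ≈ 18529.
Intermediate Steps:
G(A) = 1 + A² - 112*A + 10/A (G(A) = (A² + (-53 - 59)*A) + (1 + 10/A) = (A² - 112*A) + (1 + 10/A) = 1 + A² - 112*A + 10/A)
32555 - G(o(11, -7)) = 32555 - (1 + (11*(6 + 11))² - 1232*(6 + 11) + 10/((11*(6 + 11)))) = 32555 - (1 + (11*17)² - 1232*17 + 10/((11*17))) = 32555 - (1 + 187² - 112*187 + 10/187) = 32555 - (1 + 34969 - 20944 + 10*(1/187)) = 32555 - (1 + 34969 - 20944 + 10/187) = 32555 - 1*2622872/187 = 32555 - 2622872/187 = 3464913/187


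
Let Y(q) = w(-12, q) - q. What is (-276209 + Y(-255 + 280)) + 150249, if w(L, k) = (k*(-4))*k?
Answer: -128485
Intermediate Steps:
w(L, k) = -4*k² (w(L, k) = (-4*k)*k = -4*k²)
Y(q) = -q - 4*q² (Y(q) = -4*q² - q = -q - 4*q²)
(-276209 + Y(-255 + 280)) + 150249 = (-276209 + (-255 + 280)*(-1 - 4*(-255 + 280))) + 150249 = (-276209 + 25*(-1 - 4*25)) + 150249 = (-276209 + 25*(-1 - 100)) + 150249 = (-276209 + 25*(-101)) + 150249 = (-276209 - 2525) + 150249 = -278734 + 150249 = -128485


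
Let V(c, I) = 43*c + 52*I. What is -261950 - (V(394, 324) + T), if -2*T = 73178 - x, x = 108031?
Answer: -626333/2 ≈ -3.1317e+5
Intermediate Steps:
T = 34853/2 (T = -(73178 - 1*108031)/2 = -(73178 - 108031)/2 = -½*(-34853) = 34853/2 ≈ 17427.)
-261950 - (V(394, 324) + T) = -261950 - ((43*394 + 52*324) + 34853/2) = -261950 - ((16942 + 16848) + 34853/2) = -261950 - (33790 + 34853/2) = -261950 - 1*102433/2 = -261950 - 102433/2 = -626333/2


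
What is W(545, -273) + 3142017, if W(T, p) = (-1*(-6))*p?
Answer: 3140379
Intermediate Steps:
W(T, p) = 6*p
W(545, -273) + 3142017 = 6*(-273) + 3142017 = -1638 + 3142017 = 3140379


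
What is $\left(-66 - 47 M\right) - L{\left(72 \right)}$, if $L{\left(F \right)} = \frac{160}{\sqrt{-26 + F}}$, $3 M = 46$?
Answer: $- \frac{2360}{3} - \frac{80 \sqrt{46}}{23} \approx -810.26$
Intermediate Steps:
$M = \frac{46}{3}$ ($M = \frac{1}{3} \cdot 46 = \frac{46}{3} \approx 15.333$)
$L{\left(F \right)} = \frac{160}{\sqrt{-26 + F}}$
$\left(-66 - 47 M\right) - L{\left(72 \right)} = \left(-66 - \frac{2162}{3}\right) - \frac{160}{\sqrt{-26 + 72}} = \left(-66 - \frac{2162}{3}\right) - \frac{160}{\sqrt{46}} = - \frac{2360}{3} - 160 \frac{\sqrt{46}}{46} = - \frac{2360}{3} - \frac{80 \sqrt{46}}{23}$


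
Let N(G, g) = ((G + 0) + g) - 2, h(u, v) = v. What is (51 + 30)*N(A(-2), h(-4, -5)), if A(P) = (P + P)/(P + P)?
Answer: -486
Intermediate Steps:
A(P) = 1 (A(P) = (2*P)/((2*P)) = (2*P)*(1/(2*P)) = 1)
N(G, g) = -2 + G + g (N(G, g) = (G + g) - 2 = -2 + G + g)
(51 + 30)*N(A(-2), h(-4, -5)) = (51 + 30)*(-2 + 1 - 5) = 81*(-6) = -486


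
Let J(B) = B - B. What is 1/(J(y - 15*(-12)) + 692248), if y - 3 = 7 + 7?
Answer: 1/692248 ≈ 1.4446e-6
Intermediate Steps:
y = 17 (y = 3 + (7 + 7) = 3 + 14 = 17)
J(B) = 0
1/(J(y - 15*(-12)) + 692248) = 1/(0 + 692248) = 1/692248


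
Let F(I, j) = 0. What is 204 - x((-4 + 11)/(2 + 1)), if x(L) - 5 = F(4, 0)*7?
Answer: 199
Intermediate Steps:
x(L) = 5 (x(L) = 5 + 0*7 = 5 + 0 = 5)
204 - x((-4 + 11)/(2 + 1)) = 204 - 1*5 = 204 - 5 = 199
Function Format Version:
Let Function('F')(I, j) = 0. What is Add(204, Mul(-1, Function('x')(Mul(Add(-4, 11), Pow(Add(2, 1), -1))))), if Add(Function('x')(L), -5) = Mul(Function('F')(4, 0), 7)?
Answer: 199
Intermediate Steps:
Function('x')(L) = 5 (Function('x')(L) = Add(5, Mul(0, 7)) = Add(5, 0) = 5)
Add(204, Mul(-1, Function('x')(Mul(Add(-4, 11), Pow(Add(2, 1), -1))))) = Add(204, Mul(-1, 5)) = Add(204, -5) = 199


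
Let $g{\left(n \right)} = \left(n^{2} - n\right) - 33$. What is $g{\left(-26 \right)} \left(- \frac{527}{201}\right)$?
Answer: $- \frac{117521}{67} \approx -1754.0$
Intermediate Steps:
$g{\left(n \right)} = -33 + n^{2} - n$
$g{\left(-26 \right)} \left(- \frac{527}{201}\right) = \left(-33 + \left(-26\right)^{2} - -26\right) \left(- \frac{527}{201}\right) = \left(-33 + 676 + 26\right) \left(\left(-527\right) \frac{1}{201}\right) = 669 \left(- \frac{527}{201}\right) = - \frac{117521}{67}$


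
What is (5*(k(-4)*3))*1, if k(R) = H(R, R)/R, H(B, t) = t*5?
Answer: 75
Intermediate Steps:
H(B, t) = 5*t
k(R) = 5 (k(R) = (5*R)/R = 5)
(5*(k(-4)*3))*1 = (5*(5*3))*1 = (5*15)*1 = 75*1 = 75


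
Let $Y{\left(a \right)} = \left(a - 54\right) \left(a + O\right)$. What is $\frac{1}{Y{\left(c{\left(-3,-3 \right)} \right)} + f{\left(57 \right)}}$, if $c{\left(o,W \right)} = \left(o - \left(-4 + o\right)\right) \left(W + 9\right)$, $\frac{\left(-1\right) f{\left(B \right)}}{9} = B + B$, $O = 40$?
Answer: $- \frac{1}{2946} \approx -0.00033944$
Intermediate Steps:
$f{\left(B \right)} = - 18 B$ ($f{\left(B \right)} = - 9 \left(B + B\right) = - 9 \cdot 2 B = - 18 B$)
$c{\left(o,W \right)} = 36 + 4 W$ ($c{\left(o,W \right)} = 4 \left(9 + W\right) = 36 + 4 W$)
$Y{\left(a \right)} = \left(-54 + a\right) \left(40 + a\right)$ ($Y{\left(a \right)} = \left(a - 54\right) \left(a + 40\right) = \left(-54 + a\right) \left(40 + a\right)$)
$\frac{1}{Y{\left(c{\left(-3,-3 \right)} \right)} + f{\left(57 \right)}} = \frac{1}{\left(-2160 + \left(36 + 4 \left(-3\right)\right)^{2} - 14 \left(36 + 4 \left(-3\right)\right)\right) - 1026} = \frac{1}{\left(-2160 + \left(36 - 12\right)^{2} - 14 \left(36 - 12\right)\right) - 1026} = \frac{1}{\left(-2160 + 24^{2} - 336\right) - 1026} = \frac{1}{\left(-2160 + 576 - 336\right) - 1026} = \frac{1}{-1920 - 1026} = \frac{1}{-2946} = - \frac{1}{2946}$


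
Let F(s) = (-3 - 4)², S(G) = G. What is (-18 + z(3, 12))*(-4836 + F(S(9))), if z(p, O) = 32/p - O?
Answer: 277646/3 ≈ 92549.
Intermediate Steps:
z(p, O) = -O + 32/p
F(s) = 49 (F(s) = (-7)² = 49)
(-18 + z(3, 12))*(-4836 + F(S(9))) = (-18 + (-1*12 + 32/3))*(-4836 + 49) = (-18 + (-12 + 32*(⅓)))*(-4787) = (-18 + (-12 + 32/3))*(-4787) = (-18 - 4/3)*(-4787) = -58/3*(-4787) = 277646/3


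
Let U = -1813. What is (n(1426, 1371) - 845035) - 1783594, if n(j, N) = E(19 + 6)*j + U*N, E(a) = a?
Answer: -5078602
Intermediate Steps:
n(j, N) = -1813*N + 25*j (n(j, N) = (19 + 6)*j - 1813*N = 25*j - 1813*N = -1813*N + 25*j)
(n(1426, 1371) - 845035) - 1783594 = ((-1813*1371 + 25*1426) - 845035) - 1783594 = ((-2485623 + 35650) - 845035) - 1783594 = (-2449973 - 845035) - 1783594 = -3295008 - 1783594 = -5078602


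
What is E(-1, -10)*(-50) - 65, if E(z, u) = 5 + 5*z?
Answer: -65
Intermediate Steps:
E(-1, -10)*(-50) - 65 = (5 + 5*(-1))*(-50) - 65 = (5 - 5)*(-50) - 65 = 0*(-50) - 65 = 0 - 65 = -65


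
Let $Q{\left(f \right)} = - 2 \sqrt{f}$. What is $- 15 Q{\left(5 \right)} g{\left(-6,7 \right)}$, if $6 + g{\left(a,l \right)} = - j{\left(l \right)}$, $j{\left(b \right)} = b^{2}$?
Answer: $- 1650 \sqrt{5} \approx -3689.5$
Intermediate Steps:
$g{\left(a,l \right)} = -6 - l^{2}$
$- 15 Q{\left(5 \right)} g{\left(-6,7 \right)} = - 15 \left(- 2 \sqrt{5}\right) \left(-6 - 7^{2}\right) = 30 \sqrt{5} \left(-6 - 49\right) = 30 \sqrt{5} \left(-55\right) = - 1650 \sqrt{5}$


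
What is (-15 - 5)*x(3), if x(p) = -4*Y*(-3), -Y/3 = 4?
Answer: 2880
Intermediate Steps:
Y = -12 (Y = -3*4 = -12)
x(p) = -144 (x(p) = -4*(-12)*(-3) = 48*(-3) = -144)
(-15 - 5)*x(3) = (-15 - 5)*(-144) = -20*(-144) = 2880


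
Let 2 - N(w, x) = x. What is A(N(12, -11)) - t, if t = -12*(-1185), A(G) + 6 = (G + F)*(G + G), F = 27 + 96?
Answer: -10690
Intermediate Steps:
N(w, x) = 2 - x
F = 123
A(G) = -6 + 2*G*(123 + G) (A(G) = -6 + (G + 123)*(G + G) = -6 + (123 + G)*(2*G) = -6 + 2*G*(123 + G))
t = 14220
A(N(12, -11)) - t = (-6 + 2*(2 - 1*(-11))² + 246*(2 - 1*(-11))) - 1*14220 = (-6 + 2*(2 + 11)² + 246*(2 + 11)) - 14220 = (-6 + 2*13² + 246*13) - 14220 = (-6 + 2*169 + 3198) - 14220 = (-6 + 338 + 3198) - 14220 = 3530 - 14220 = -10690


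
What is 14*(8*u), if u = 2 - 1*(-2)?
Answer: 448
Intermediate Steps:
u = 4 (u = 2 + 2 = 4)
14*(8*u) = 14*(8*4) = 14*32 = 448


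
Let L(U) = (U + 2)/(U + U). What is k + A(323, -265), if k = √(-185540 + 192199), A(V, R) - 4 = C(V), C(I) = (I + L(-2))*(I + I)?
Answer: 208662 + √6659 ≈ 2.0874e+5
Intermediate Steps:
L(U) = (2 + U)/(2*U) (L(U) = (2 + U)/((2*U)) = (2 + U)*(1/(2*U)) = (2 + U)/(2*U))
C(I) = 2*I² (C(I) = (I + (½)*(2 - 2)/(-2))*(I + I) = (I + (½)*(-½)*0)*(2*I) = (I + 0)*(2*I) = I*(2*I) = 2*I²)
A(V, R) = 4 + 2*V²
k = √6659 ≈ 81.603
k + A(323, -265) = √6659 + (4 + 2*323²) = √6659 + (4 + 2*104329) = √6659 + (4 + 208658) = √6659 + 208662 = 208662 + √6659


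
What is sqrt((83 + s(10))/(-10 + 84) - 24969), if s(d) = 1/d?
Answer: I*sqrt(3418102365)/370 ≈ 158.01*I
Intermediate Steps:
s(d) = 1/d
sqrt((83 + s(10))/(-10 + 84) - 24969) = sqrt((83 + 1/10)/(-10 + 84) - 24969) = sqrt((83 + 1/10)/74 - 24969) = sqrt((831/10)*(1/74) - 24969) = sqrt(831/740 - 24969) = sqrt(-18476229/740) = I*sqrt(3418102365)/370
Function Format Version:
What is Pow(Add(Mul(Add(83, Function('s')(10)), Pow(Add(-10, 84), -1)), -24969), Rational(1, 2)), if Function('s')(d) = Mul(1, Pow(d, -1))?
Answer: Mul(Rational(1, 370), I, Pow(3418102365, Rational(1, 2))) ≈ Mul(158.01, I)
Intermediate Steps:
Function('s')(d) = Pow(d, -1)
Pow(Add(Mul(Add(83, Function('s')(10)), Pow(Add(-10, 84), -1)), -24969), Rational(1, 2)) = Pow(Add(Mul(Add(83, Pow(10, -1)), Pow(Add(-10, 84), -1)), -24969), Rational(1, 2)) = Pow(Add(Mul(Add(83, Rational(1, 10)), Pow(74, -1)), -24969), Rational(1, 2)) = Pow(Add(Mul(Rational(831, 10), Rational(1, 74)), -24969), Rational(1, 2)) = Pow(Add(Rational(831, 740), -24969), Rational(1, 2)) = Pow(Rational(-18476229, 740), Rational(1, 2)) = Mul(Rational(1, 370), I, Pow(3418102365, Rational(1, 2)))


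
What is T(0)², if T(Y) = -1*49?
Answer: 2401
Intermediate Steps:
T(Y) = -49
T(0)² = (-49)² = 2401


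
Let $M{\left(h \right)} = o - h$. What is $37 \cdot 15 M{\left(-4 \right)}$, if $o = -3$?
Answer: $555$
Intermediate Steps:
$M{\left(h \right)} = -3 - h$
$37 \cdot 15 M{\left(-4 \right)} = 37 \cdot 15 \left(-3 - -4\right) = 555 \left(-3 + 4\right) = 555 \cdot 1 = 555$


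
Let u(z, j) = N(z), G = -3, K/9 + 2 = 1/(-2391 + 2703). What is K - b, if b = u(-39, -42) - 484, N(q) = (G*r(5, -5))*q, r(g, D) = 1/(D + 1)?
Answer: 51509/104 ≈ 495.28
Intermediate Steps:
r(g, D) = 1/(1 + D)
K = -1869/104 (K = -18 + 9/(-2391 + 2703) = -18 + 9/312 = -18 + 9*(1/312) = -18 + 3/104 = -1869/104 ≈ -17.971)
N(q) = 3*q/4 (N(q) = (-3/(1 - 5))*q = (-3/(-4))*q = (-3*(-1/4))*q = 3*q/4)
u(z, j) = 3*z/4
b = -2053/4 (b = (3/4)*(-39) - 484 = -117/4 - 484 = -2053/4 ≈ -513.25)
K - b = -1869/104 - 1*(-2053/4) = -1869/104 + 2053/4 = 51509/104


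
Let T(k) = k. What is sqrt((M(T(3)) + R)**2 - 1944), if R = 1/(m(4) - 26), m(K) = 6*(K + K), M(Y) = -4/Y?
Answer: I*sqrt(8460839)/66 ≈ 44.072*I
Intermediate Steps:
m(K) = 12*K (m(K) = 6*(2*K) = 12*K)
R = 1/22 (R = 1/(12*4 - 26) = 1/(48 - 26) = 1/22 ≈ 0.045455)
sqrt((M(T(3)) + R)**2 - 1944) = sqrt((-4/3 + 1/22)**2 - 1944) = sqrt((-85/66)**2 - 1944) = sqrt(7225/4356 - 1944) = sqrt(-8460839/4356) = I*sqrt(8460839)/66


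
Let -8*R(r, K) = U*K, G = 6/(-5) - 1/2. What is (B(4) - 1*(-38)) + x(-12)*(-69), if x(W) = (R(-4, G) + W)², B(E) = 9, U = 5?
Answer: -2101093/256 ≈ -8207.4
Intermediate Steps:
G = -17/10 (G = 6*(-⅕) - 1*½ = -6/5 - ½ = -17/10 ≈ -1.7000)
R(r, K) = -5*K/8
x(W) = (17/16 + W)² (x(W) = (-5/8*(-17/10) + W)² = (17/16 + W)²)
(B(4) - 1*(-38)) + x(-12)*(-69) = (9 - 1*(-38)) + ((17 + 16*(-12))²/256)*(-69) = (9 + 38) + ((17 - 192)²/256)*(-69) = 47 + ((1/256)*(-175)²)*(-69) = 47 + ((1/256)*30625)*(-69) = 47 + (30625/256)*(-69) = 47 - 2113125/256 = -2101093/256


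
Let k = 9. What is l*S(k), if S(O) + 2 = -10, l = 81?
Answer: -972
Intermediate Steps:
S(O) = -12 (S(O) = -2 - 10 = -12)
l*S(k) = 81*(-12) = -972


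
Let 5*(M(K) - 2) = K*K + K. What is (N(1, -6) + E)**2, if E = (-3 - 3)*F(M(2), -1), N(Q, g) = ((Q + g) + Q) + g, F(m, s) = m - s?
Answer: 30976/25 ≈ 1239.0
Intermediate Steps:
M(K) = 2 + K/5 + K**2/5 (M(K) = 2 + (K*K + K)/5 = 2 + (K**2 + K)/5 = 2 + (K + K**2)/5 = 2 + (K/5 + K**2/5) = 2 + K/5 + K**2/5)
N(Q, g) = 2*Q + 2*g (N(Q, g) = (g + 2*Q) + g = 2*Q + 2*g)
E = -126/5 (E = (-3 - 3)*((2 + (1/5)*2 + (1/5)*2**2) - 1*(-1)) = -6*((2 + 2/5 + (1/5)*4) + 1) = -6*((2 + 2/5 + 4/5) + 1) = -6*(16/5 + 1) = -6*21/5 = -126/5 ≈ -25.200)
(N(1, -6) + E)**2 = ((2*1 + 2*(-6)) - 126/5)**2 = ((2 - 12) - 126/5)**2 = (-10 - 126/5)**2 = (-176/5)**2 = 30976/25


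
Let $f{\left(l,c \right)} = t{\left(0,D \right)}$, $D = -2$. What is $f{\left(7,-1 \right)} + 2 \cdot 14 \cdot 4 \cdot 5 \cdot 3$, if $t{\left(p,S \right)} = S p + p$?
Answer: $1680$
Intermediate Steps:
$t{\left(p,S \right)} = p + S p$
$f{\left(l,c \right)} = 0$ ($f{\left(l,c \right)} = 0 \left(1 - 2\right) = 0 \left(-1\right) = 0$)
$f{\left(7,-1 \right)} + 2 \cdot 14 \cdot 4 \cdot 5 \cdot 3 = 0 + 2 \cdot 14 \cdot 4 \cdot 5 \cdot 3 = 0 + 28 \cdot 20 \cdot 3 = 0 + 28 \cdot 60 = 0 + 1680 = 1680$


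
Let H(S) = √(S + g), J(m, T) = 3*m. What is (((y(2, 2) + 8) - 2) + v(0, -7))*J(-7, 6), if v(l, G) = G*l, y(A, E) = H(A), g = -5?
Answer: -126 - 21*I*√3 ≈ -126.0 - 36.373*I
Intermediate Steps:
H(S) = √(-5 + S) (H(S) = √(S - 5) = √(-5 + S))
y(A, E) = √(-5 + A)
(((y(2, 2) + 8) - 2) + v(0, -7))*J(-7, 6) = (((√(-5 + 2) + 8) - 2) - 7*0)*(3*(-7)) = (((√(-3) + 8) - 2) + 0)*(-21) = (((I*√3 + 8) - 2) + 0)*(-21) = (((8 + I*√3) - 2) + 0)*(-21) = ((6 + I*√3) + 0)*(-21) = (6 + I*√3)*(-21) = -126 - 21*I*√3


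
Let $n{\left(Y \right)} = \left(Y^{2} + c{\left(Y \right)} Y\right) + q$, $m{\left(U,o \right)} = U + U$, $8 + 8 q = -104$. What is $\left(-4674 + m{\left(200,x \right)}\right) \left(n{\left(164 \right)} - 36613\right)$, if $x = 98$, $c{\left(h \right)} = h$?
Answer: $-73363210$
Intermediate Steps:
$q = -14$ ($q = -1 + \frac{1}{8} \left(-104\right) = -1 - 13 = -14$)
$m{\left(U,o \right)} = 2 U$
$n{\left(Y \right)} = -14 + 2 Y^{2}$ ($n{\left(Y \right)} = \left(Y^{2} + Y Y\right) - 14 = \left(Y^{2} + Y^{2}\right) - 14 = 2 Y^{2} - 14 = -14 + 2 Y^{2}$)
$\left(-4674 + m{\left(200,x \right)}\right) \left(n{\left(164 \right)} - 36613\right) = \left(-4674 + 2 \cdot 200\right) \left(\left(-14 + 2 \cdot 164^{2}\right) - 36613\right) = \left(-4674 + 400\right) \left(\left(-14 + 2 \cdot 26896\right) - 36613\right) = - 4274 \left(\left(-14 + 53792\right) - 36613\right) = - 4274 \left(53778 - 36613\right) = \left(-4274\right) 17165 = -73363210$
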